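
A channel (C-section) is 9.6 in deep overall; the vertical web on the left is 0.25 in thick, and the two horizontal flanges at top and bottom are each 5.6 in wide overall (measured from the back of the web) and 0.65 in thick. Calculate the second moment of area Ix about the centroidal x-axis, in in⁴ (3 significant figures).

Treat the section as a set of non-overlapping primitives; coordinates are from the bounding-box lower-left.
Web: 0.25 × 9.6, A = 2.4 in², y = 4.8 in, Ī = 18.432 in⁴.
Top flange (beyond web): 5.35 × 0.65, A = 3.4775 in², y = 9.275 in, Ī = 0.12244 in⁴.
Bottom flange (beyond web): 5.35 × 0.65, A = 3.4775 in², y = 0.325 in, Ī = 0.12244 in⁴.
By symmetry the centroid is at mid-height, ȳ = 4.8 in.
Transfer each piece to the centroidal x-axis using Ī + A·d² with d = y − 4.8:
  web: d = 0 in → contributes +18.432 in⁴
  top flange (beyond web): d = 4.475 in → contributes +69.762 in⁴
  bottom flange (beyond web): d = -4.475 in → contributes +69.762 in⁴
Total I = 157.96 in⁴.

Ix ≈ 158 in⁴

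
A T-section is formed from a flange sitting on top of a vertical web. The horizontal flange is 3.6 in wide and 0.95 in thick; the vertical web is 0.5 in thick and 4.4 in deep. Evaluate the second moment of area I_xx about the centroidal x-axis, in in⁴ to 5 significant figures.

Decompose the section into non-overlapping parts with the origin at the bottom-left of its bounding rectangle.
Flange: 3.6 × 0.95, A = 3.42 in², y = 4.875 in, Ī = 0.2572125 in⁴.
Web: 0.5 × 4.4, A = 2.2 in², y = 2.2 in, Ī = 3.549333 in⁴.
Centroid: ȳ = ΣA·y / ΣA = 3.827847 in.
Transfer each piece to the centroidal x-axis using Ī + A·d² with d = y − 3.827847:
  flange: d = 1.047153 in → contributes +4.007343 in⁴
  web: d = -1.627847 in → contributes +9.379082 in⁴
Total I = 13.38643 in⁴.

I_xx ≈ 13.386 in⁴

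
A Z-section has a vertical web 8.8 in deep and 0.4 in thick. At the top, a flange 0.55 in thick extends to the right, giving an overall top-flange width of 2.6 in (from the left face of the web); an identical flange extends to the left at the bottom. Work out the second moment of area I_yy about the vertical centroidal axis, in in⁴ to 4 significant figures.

I_yy ≈ 5.113 in⁴

Treat the section as a set of non-overlapping primitives; coordinates are from the bounding-box lower-left.
Web: 0.4 × 8.8, A = 3.52 in², x = 2.4 in, Ī = 0.0469333 in⁴.
Top flange (beyond web): 2.2 × 0.55, A = 1.21 in², x = 3.7 in, Ī = 0.488033 in⁴.
Bottom flange (beyond web): 2.2 × 0.55, A = 1.21 in², x = 1.1 in, Ī = 0.488033 in⁴.
Centroid: x̄ = ΣA·x / ΣA = 2.4 in.
Transfer each piece to the vertical centroidal axis using Ī + A·d² with d = x − 2.4:
  web: d = 0 in → contributes +0.0469333 in⁴
  top flange (beyond web): d = 1.3 in → contributes +2.53293 in⁴
  bottom flange (beyond web): d = -1.3 in → contributes +2.53293 in⁴
Total I = 5.1128 in⁴.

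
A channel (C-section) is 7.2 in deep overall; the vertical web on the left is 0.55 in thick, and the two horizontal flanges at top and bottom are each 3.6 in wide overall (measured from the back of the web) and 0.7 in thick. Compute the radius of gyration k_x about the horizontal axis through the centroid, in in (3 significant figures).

k_x ≈ 2.75 in

Break the section into simple shapes (no overlaps), measuring from the bottom-left corner of the bounding box.
Web: 0.55 × 7.2, A = 3.96 in², y = 3.6 in, Ī = 17.107 in⁴.
Top flange (beyond web): 3.05 × 0.7, A = 2.135 in², y = 6.85 in, Ī = 0.087179 in⁴.
Bottom flange (beyond web): 3.05 × 0.7, A = 2.135 in², y = 0.35 in, Ī = 0.087179 in⁴.
By symmetry the centroid is at mid-height, ȳ = 3.6 in.
Transfer each piece to the horizontal axis through the centroid using Ī + A·d² with d = y − 3.6:
  web: d = 0 in → contributes +17.107 in⁴
  top flange (beyond web): d = 3.25 in → contributes +22.638 in⁴
  bottom flange (beyond web): d = -3.25 in → contributes +22.638 in⁴
Total I = 62.383 in⁴.
Radius of gyration: k = √(I/A) = √(62.383 / 8.23) = 2.7532 in.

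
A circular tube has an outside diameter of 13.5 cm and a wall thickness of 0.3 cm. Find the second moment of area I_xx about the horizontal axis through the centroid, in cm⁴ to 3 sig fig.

Break the section into simple shapes (no overlaps), measuring from the bottom-left corner of the bounding box.
Outer circle: ⌀13.5, A = 143.14 cm², y = 6.75 cm, Ī = 1630.4 cm⁴.
Bore (subtracted): ⌀12.9, A = 130.7 cm², y = 6.75 cm, Ī = 1359.3 cm⁴.
By symmetry the centroid is at mid-height, ȳ = 6.75 cm.
All pieces are centred on the horizontal axis through the centroid, so I = ΣĪ (holes subtracted) = 271.1 cm⁴.

I_xx ≈ 271 cm⁴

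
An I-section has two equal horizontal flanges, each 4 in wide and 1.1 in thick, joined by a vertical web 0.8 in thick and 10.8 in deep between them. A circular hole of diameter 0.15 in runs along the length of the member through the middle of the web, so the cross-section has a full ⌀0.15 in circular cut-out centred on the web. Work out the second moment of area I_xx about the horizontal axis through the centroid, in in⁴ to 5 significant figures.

Split into non-overlapping primitives; take the origin at the lower-left of the bounding box.
Bottom flange: 4 × 1.1, A = 4.4 in², y = 0.55 in, Ī = 0.4436667 in⁴.
Web: 0.8 × 10.8, A = 8.64 in², y = 6.5 in, Ī = 83.9808 in⁴.
Top flange: 4 × 1.1, A = 4.4 in², y = 12.45 in, Ī = 0.4436667 in⁴.
Hole (subtracted): ⌀0.15, A = 0.01767146 in², y = 6.5 in, Ī = 0.00002485049 in⁴.
By symmetry the centroid is at mid-height, ȳ = 6.5 in.
Transfer each piece to the horizontal axis through the centroid using Ī + A·d² with d = y − 6.5:
  bottom flange: d = -5.95 in → contributes +156.2147 in⁴
  web: d = 0 in → contributes +83.9808 in⁴
  top flange: d = 5.95 in → contributes +156.2147 in⁴
  hole: d = 0 in → contributes −0.00002485049 in⁴
Total I = 396.4101 in⁴.

I_xx ≈ 396.41 in⁴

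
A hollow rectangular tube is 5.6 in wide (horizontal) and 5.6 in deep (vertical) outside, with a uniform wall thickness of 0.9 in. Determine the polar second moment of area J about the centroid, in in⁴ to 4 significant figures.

J ≈ 129.2 in⁴

Split into non-overlapping primitives; take the origin at the lower-left of the bounding box.
Outer rectangle: 5.6 × 5.6, A = 31.36 in², y = 2.8 in, Ī = 81.9541 in⁴.
Inner void (subtracted): 3.8 × 3.8, A = 14.44 in², y = 2.8 in, Ī = 17.3761 in⁴.
By symmetry the centroid is at mid-height, ȳ = 2.8 in.
All pieces are centred on the centroidal x-axis, so I = ΣĪ (holes subtracted) = 64.578 in⁴.
Repeating about the centroidal y-axis gives I_y = 64.578 in⁴.
Polar second moment: J = I_x + I_y = 129.156 in⁴.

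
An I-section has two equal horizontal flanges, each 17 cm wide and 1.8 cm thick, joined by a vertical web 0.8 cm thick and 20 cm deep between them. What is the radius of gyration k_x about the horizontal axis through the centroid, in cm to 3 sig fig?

k_x ≈ 10.1 cm

Split into non-overlapping primitives; take the origin at the lower-left of the bounding box.
Bottom flange: 17 × 1.8, A = 30.6 cm², y = 0.9 cm, Ī = 8.262 cm⁴.
Web: 0.8 × 20, A = 16 cm², y = 11.8 cm, Ī = 533.33 cm⁴.
Top flange: 17 × 1.8, A = 30.6 cm², y = 22.7 cm, Ī = 8.262 cm⁴.
By symmetry the centroid is at mid-height, ȳ = 11.8 cm.
Transfer each piece to the horizontal axis through the centroid using Ī + A·d² with d = y − 11.8:
  bottom flange: d = -10.9 cm → contributes +3643.8 cm⁴
  web: d = 0 cm → contributes +533.33 cm⁴
  top flange: d = 10.9 cm → contributes +3643.8 cm⁴
Total I = 7 821 cm⁴.
Radius of gyration: k = √(I/A) = √(7 821 / 77.2) = 10.065 cm.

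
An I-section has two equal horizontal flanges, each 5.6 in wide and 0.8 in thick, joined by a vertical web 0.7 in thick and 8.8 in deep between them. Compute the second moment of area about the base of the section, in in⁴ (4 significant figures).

I_base ≈ 655.5 in⁴

Treat the section as a set of non-overlapping primitives; coordinates are from the bounding-box lower-left.
Bottom flange: 5.6 × 0.8, A = 4.48 in², y = 0.4 in, Ī = 0.238933 in⁴.
Web: 0.7 × 8.8, A = 6.16 in², y = 5.2 in, Ī = 39.7525 in⁴.
Top flange: 5.6 × 0.8, A = 4.48 in², y = 10 in, Ī = 0.238933 in⁴.
Transfer each piece to the bottom edge using Ī + A·d² with d = y − 0:
  bottom flange: d = 0.4 in → contributes +0.955733 in⁴
  web: d = 5.2 in → contributes +206.319 in⁴
  top flange: d = 10 in → contributes +448.239 in⁴
Total I = 655.514 in⁴.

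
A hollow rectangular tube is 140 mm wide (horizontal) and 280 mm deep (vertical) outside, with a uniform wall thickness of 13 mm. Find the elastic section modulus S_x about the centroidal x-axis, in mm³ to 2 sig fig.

S_x ≈ 7.2 × 10⁵ mm³

Treat the section as a set of non-overlapping primitives; coordinates are from the bounding-box lower-left.
Outer rectangle: 140 × 280, A = 39 200 mm², y = 140 mm, Ī = 256 106 667 mm⁴.
Inner void (subtracted): 114 × 254, A = 28 956 mm², y = 140 mm, Ī = 155 677 108 mm⁴.
By symmetry the centroid is at mid-height, ȳ = 140 mm.
All pieces are centred on the centroidal x-axis, so I = ΣĪ (holes subtracted) = 100 429 559 mm⁴.
Extreme fibre distance c = 140 mm; S = I/c = 717 354 mm³.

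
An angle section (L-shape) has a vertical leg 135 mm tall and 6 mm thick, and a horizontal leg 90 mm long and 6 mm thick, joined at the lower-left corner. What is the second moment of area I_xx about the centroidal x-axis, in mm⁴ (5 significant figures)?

Break the section into simple shapes (no overlaps), measuring from the bottom-left corner of the bounding box.
Vertical leg: 6 × 135, A = 810 mm², y = 67.5 mm, Ī = 1 230 188 mm⁴.
Horizontal leg (remainder): 84 × 6, A = 504 mm², y = 3 mm, Ī = 1 512 mm⁴.
Centroid: ȳ = ΣA·y / ΣA = 42.76027 mm.
Transfer each piece to the centroidal x-axis using Ī + A·d² with d = y − 42.76027:
  vertical leg: d = 24.73973 mm → contributes +1 725 951 mm⁴
  horizontal leg (remainder): d = -39.76027 mm → contributes +798275.2 mm⁴
Total I = 2 524 226 mm⁴.

I_xx ≈ 2.5242 × 10⁶ mm⁴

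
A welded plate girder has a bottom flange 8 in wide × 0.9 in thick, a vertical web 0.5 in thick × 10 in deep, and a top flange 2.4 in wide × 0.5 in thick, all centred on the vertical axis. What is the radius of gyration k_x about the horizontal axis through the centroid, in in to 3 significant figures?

Split into non-overlapping primitives; take the origin at the lower-left of the bounding box.
Bottom plate: 8 × 0.9, A = 7.2 in², y = 0.45 in, Ī = 0.486 in⁴.
Web plate: 0.5 × 10, A = 5 in², y = 5.9 in, Ī = 41.667 in⁴.
Top plate: 2.4 × 0.5, A = 1.2 in², y = 11.15 in, Ī = 0.025 in⁴.
Centroid: ȳ = ΣA·y / ΣA = 3.4418 in.
Transfer each piece to the horizontal axis through the centroid using Ī + A·d² with d = y − 3.4418:
  bottom plate: d = -2.9918 in → contributes +64.932 in⁴
  web plate: d = 2.4582 in → contributes +71.881 in⁴
  top plate: d = 7.7082 in → contributes +71.325 in⁴
Total I = 208.14 in⁴.
Radius of gyration: k = √(I/A) = √(208.14 / 13.4) = 3.9411 in.

k_x ≈ 3.94 in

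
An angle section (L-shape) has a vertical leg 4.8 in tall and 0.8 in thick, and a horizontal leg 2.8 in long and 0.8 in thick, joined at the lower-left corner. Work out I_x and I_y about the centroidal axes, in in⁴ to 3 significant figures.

I_x ≈ 12.0 in⁴, I_y ≈ 2.95 in⁴

Decompose the section into non-overlapping parts with the origin at the bottom-left of its bounding rectangle.
Vertical leg: 0.8 × 4.8, A = 3.84 in², y = 2.4 in, Ī = 7.3728 in⁴.
Horizontal leg (remainder): 2 × 0.8, A = 1.6 in², y = 0.4 in, Ī = 0.085333 in⁴.
Centroid: ȳ = ΣA·y / ΣA = 1.8118 in.
Transfer each piece to the centroidal x-axis using Ī + A·d² with d = y − 1.8118:
  vertical leg: d = 0.58824 in → contributes +8.7015 in⁴
  horizontal leg (remainder): d = -1.4118 in → contributes +3.2743 in⁴
Total I = 11.976 in⁴.
For the y-axis: x̄ = 0.81176 in.
Repeating about the centroidal y-axis gives I_y = 2.9518 in⁴.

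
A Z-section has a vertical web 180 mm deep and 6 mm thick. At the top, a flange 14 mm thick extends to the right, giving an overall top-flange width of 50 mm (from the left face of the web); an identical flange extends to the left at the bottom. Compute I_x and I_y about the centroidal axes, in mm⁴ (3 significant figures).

I_x ≈ 1.14 × 10⁷ mm⁴, I_y ≈ 9.72 × 10⁵ mm⁴

Split into non-overlapping primitives; take the origin at the lower-left of the bounding box.
Web: 6 × 180, A = 1 080 mm², y = 90 mm, Ī = 2 916 000 mm⁴.
Top flange (beyond web): 44 × 14, A = 616 mm², y = 173 mm, Ī = 10 061 mm⁴.
Bottom flange (beyond web): 44 × 14, A = 616 mm², y = 7 mm, Ī = 10 061 mm⁴.
Centroid: ȳ = ΣA·y / ΣA = 90 mm.
Transfer each piece to the centroidal x-axis using Ī + A·d² with d = y − 90:
  web: d = 0 mm → contributes +2 916 000 mm⁴
  top flange (beyond web): d = 83 mm → contributes +4 253 685 mm⁴
  bottom flange (beyond web): d = -83 mm → contributes +4 253 685 mm⁴
Total I = 11 423 371 mm⁴.
For the y-axis: x̄ = 47 mm.
Repeating about the centroidal y-axis gives I_y = 972 003 mm⁴.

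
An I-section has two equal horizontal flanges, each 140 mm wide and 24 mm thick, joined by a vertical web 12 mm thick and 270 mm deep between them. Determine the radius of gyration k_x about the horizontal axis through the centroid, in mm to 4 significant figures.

k_x ≈ 128.8 mm

Break the section into simple shapes (no overlaps), measuring from the bottom-left corner of the bounding box.
Bottom flange: 140 × 24, A = 3 360 mm², y = 12 mm, Ī = 161 280 mm⁴.
Web: 12 × 270, A = 3 240 mm², y = 159 mm, Ī = 19 683 000 mm⁴.
Top flange: 140 × 24, A = 3 360 mm², y = 306 mm, Ī = 161 280 mm⁴.
By symmetry the centroid is at mid-height, ȳ = 159 mm.
Transfer each piece to the horizontal axis through the centroid using Ī + A·d² with d = y − 159:
  bottom flange: d = -147 mm → contributes +72 767 520 mm⁴
  web: d = 0 mm → contributes +19 683 000 mm⁴
  top flange: d = 147 mm → contributes +72 767 520 mm⁴
Total I = 165 218 040 mm⁴.
Radius of gyration: k = √(I/A) = √(165 218 040 / 9 960) = 128.795 mm.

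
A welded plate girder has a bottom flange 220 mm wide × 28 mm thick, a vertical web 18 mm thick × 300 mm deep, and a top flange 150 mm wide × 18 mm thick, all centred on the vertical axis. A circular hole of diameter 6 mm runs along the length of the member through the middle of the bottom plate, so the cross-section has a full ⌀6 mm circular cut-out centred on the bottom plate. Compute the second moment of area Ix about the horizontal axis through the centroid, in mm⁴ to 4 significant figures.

Ix ≈ 2.508 × 10⁸ mm⁴

Break the section into simple shapes (no overlaps), measuring from the bottom-left corner of the bounding box.
Bottom plate: 220 × 28, A = 6 160 mm², y = 14 mm, Ī = 402 453 mm⁴.
Web plate: 18 × 300, A = 5 400 mm², y = 178 mm, Ī = 40 500 000 mm⁴.
Top plate: 150 × 18, A = 2 700 mm², y = 337 mm, Ī = 72 900 mm⁴.
Hole (subtracted): ⌀6, A = 28.2743 mm², y = 14 mm, Ī = 63.6173 mm⁴.
Centroid: ȳ = ΣA·y / ΣA = 137.506 mm.
Transfer each piece to the horizontal axis through the centroid using Ī + A·d² with d = y − 137.506:
  bottom plate: d = -123.506 mm → contributes +94 365 067 mm⁴
  web plate: d = 40.4942 mm → contributes +49 354 834 mm⁴
  top plate: d = 199.494 mm → contributes +107 527 377 mm⁴
  hole: d = -123.506 mm → contributes −431 351 mm⁴
Total I = 250 815 927 mm⁴.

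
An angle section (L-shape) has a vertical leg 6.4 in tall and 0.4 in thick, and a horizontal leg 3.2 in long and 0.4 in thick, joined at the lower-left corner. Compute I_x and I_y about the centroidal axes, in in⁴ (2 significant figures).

Break the section into simple shapes (no overlaps), measuring from the bottom-left corner of the bounding box.
Vertical leg: 0.4 × 6.4, A = 2.56 in², y = 3.2 in, Ī = 8.738 in⁴.
Horizontal leg (remainder): 2.8 × 0.4, A = 1.12 in², y = 0.2 in, Ī = 0.01493 in⁴.
Centroid: ȳ = ΣA·y / ΣA = 2.287 in.
Transfer each piece to the centroidal x-axis using Ī + A·d² with d = y − 2.287:
  vertical leg: d = 0.913 in → contributes +10.87 in⁴
  horizontal leg (remainder): d = -2.087 in → contributes +4.893 in⁴
Total I = 15.77 in⁴.
For the y-axis: x̄ = 0.687 in.
Repeating about the centroidal y-axis gives I_y = 2.76 in⁴.

I_x ≈ 16 in⁴, I_y ≈ 2.8 in⁴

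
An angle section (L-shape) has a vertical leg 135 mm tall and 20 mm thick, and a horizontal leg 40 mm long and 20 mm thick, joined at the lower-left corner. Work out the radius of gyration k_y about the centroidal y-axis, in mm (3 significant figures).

k_y ≈ 8.85 mm

Decompose the section into non-overlapping parts with the origin at the bottom-left of its bounding rectangle.
Vertical leg: 20 × 135, A = 2 700 mm², x = 10 mm, Ī = 90 000 mm⁴.
Horizontal leg (remainder): 20 × 20, A = 400 mm², x = 30 mm, Ī = 13 333 mm⁴.
Centroid: x̄ = ΣA·x / ΣA = 12.581 mm.
Transfer each piece to the centroidal y-axis using Ī + A·d² with d = x − 12.581:
  vertical leg: d = -2.5806 mm → contributes +107 981 mm⁴
  horizontal leg (remainder): d = 17.419 mm → contributes +134 707 mm⁴
Total I = 242 688 mm⁴.
Radius of gyration: k = √(I/A) = √(242 688 / 3 100) = 8.848 mm.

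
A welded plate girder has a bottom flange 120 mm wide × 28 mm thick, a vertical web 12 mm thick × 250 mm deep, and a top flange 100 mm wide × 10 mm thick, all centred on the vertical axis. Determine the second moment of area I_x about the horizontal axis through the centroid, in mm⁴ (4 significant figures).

Split into non-overlapping primitives; take the origin at the lower-left of the bounding box.
Bottom plate: 120 × 28, A = 3 360 mm², y = 14 mm, Ī = 219 520 mm⁴.
Web plate: 12 × 250, A = 3 000 mm², y = 153 mm, Ī = 15 625 000 mm⁴.
Top plate: 100 × 10, A = 1 000 mm², y = 283 mm, Ī = 8333.33 mm⁴.
Centroid: ȳ = ΣA·y / ΣA = 107.207 mm.
Transfer each piece to the horizontal axis through the centroid using Ī + A·d² with d = y − 107.207:
  bottom plate: d = -93.2065 mm → contributes +29 409 371 mm⁴
  web plate: d = 45.7935 mm → contributes +21 916 128 mm⁴
  top plate: d = 175.793 mm → contributes +30 911 680 mm⁴
Total I = 82 237 179 mm⁴.

I_x ≈ 8.224 × 10⁷ mm⁴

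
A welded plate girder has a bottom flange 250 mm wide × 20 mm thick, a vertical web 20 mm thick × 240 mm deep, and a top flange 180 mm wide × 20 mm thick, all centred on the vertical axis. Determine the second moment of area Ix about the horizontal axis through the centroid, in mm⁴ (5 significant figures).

Split into non-overlapping primitives; take the origin at the lower-left of the bounding box.
Bottom plate: 250 × 20, A = 5 000 mm², y = 10 mm, Ī = 166666.7 mm⁴.
Web plate: 20 × 240, A = 4 800 mm², y = 140 mm, Ī = 23 040 000 mm⁴.
Top plate: 180 × 20, A = 3 600 mm², y = 270 mm, Ī = 120 000 mm⁴.
Centroid: ȳ = ΣA·y / ΣA = 126.4179 mm.
Transfer each piece to the horizontal axis through the centroid using Ī + A·d² with d = y − 126.4179:
  bottom plate: d = -116.4179 mm → contributes +67 932 316 mm⁴
  web plate: d = 13.58209 mm → contributes +23 925 471 mm⁴
  top plate: d = 143.5821 mm → contributes +74 336 939 mm⁴
Total I = 166 194 726 mm⁴.

Ix ≈ 1.6619 × 10⁸ mm⁴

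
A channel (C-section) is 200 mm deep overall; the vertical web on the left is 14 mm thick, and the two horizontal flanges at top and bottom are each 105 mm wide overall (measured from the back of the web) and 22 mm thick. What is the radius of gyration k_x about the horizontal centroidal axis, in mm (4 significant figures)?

Decompose the section into non-overlapping parts with the origin at the bottom-left of its bounding rectangle.
Web: 14 × 200, A = 2 800 mm², y = 100 mm, Ī = 9 333 333 mm⁴.
Top flange (beyond web): 91 × 22, A = 2 002 mm², y = 189 mm, Ī = 80747.3 mm⁴.
Bottom flange (beyond web): 91 × 22, A = 2 002 mm², y = 11 mm, Ī = 80747.3 mm⁴.
By symmetry the centroid is at mid-height, ȳ = 100 mm.
Transfer each piece to the horizontal centroidal axis using Ī + A·d² with d = y − 100:
  web: d = 0 mm → contributes +9 333 333 mm⁴
  top flange (beyond web): d = 89 mm → contributes +15 938 589 mm⁴
  bottom flange (beyond web): d = -89 mm → contributes +15 938 589 mm⁴
Total I = 41 210 512 mm⁴.
Radius of gyration: k = √(I/A) = √(41 210 512 / 6 804) = 77.8255 mm.

k_x ≈ 77.83 mm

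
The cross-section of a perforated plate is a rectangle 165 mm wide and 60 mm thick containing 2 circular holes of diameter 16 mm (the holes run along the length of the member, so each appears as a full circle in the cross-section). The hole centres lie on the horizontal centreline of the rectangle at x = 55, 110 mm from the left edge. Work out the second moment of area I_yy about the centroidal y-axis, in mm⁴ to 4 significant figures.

I_yy ≈ 2.215 × 10⁷ mm⁴

Decompose the section into non-overlapping parts with the origin at the bottom-left of its bounding rectangle.
Plate: 165 × 60, A = 9 900 mm², x = 82.5 mm, Ī = 22 460 625 mm⁴.
Hole 1 (subtracted): ⌀16, A = 201.062 mm², x = 55 mm, Ī = 3216.99 mm⁴.
Hole 2 (subtracted): ⌀16, A = 201.062 mm², x = 110 mm, Ī = 3216.99 mm⁴.
By symmetry the centroid is at mid-width, x̄ = 82.5 mm.
Transfer each piece to the centroidal y-axis using Ī + A·d² with d = x − 82.5:
  plate: d = 0 mm → contributes +22 460 625 mm⁴
  hole 1: d = -27.5 mm → contributes −155 270 mm⁴
  hole 2: d = 27.5 mm → contributes −155 270 mm⁴
Total I = 22 150 085 mm⁴.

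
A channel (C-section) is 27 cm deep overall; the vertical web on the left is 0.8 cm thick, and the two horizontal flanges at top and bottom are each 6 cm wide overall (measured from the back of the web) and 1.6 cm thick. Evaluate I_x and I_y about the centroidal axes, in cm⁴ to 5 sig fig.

Decompose the section into non-overlapping parts with the origin at the bottom-left of its bounding rectangle.
Web: 0.8 × 27, A = 21.6 cm², y = 13.5 cm, Ī = 1312.2 cm⁴.
Top flange (beyond web): 5.2 × 1.6, A = 8.32 cm², y = 26.2 cm, Ī = 1.774933 cm⁴.
Bottom flange (beyond web): 5.2 × 1.6, A = 8.32 cm², y = 0.8 cm, Ī = 1.774933 cm⁴.
By symmetry the centroid is at mid-height, ȳ = 13.5 cm.
Transfer each piece to the centroidal x-axis using Ī + A·d² with d = y − 13.5:
  web: d = 0 cm → contributes +1312.2 cm⁴
  top flange (beyond web): d = 12.7 cm → contributes +1343.708 cm⁴
  bottom flange (beyond web): d = -12.7 cm → contributes +1343.708 cm⁴
Total I = 3999.615 cm⁴.
For the y-axis: x̄ = 1.705439 cm.
Repeating about the centroidal y-axis gives I_y = 123.2399 cm⁴.

I_x ≈ 3999.6 cm⁴, I_y ≈ 123.24 cm⁴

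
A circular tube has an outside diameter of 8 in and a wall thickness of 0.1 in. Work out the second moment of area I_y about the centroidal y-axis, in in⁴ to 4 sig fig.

Break the section into simple shapes (no overlaps), measuring from the bottom-left corner of the bounding box.
Outer circle: ⌀8, A = 50.2655 in², x = 4 in, Ī = 201.062 in⁴.
Bore (subtracted): ⌀7.8, A = 47.7836 in², x = 4 in, Ī = 181.697 in⁴.
By symmetry the centroid is at mid-width, x̄ = 4 in.
All pieces are centred on the centroidal y-axis, so I = ΣĪ (holes subtracted) = 19.3647 in⁴.

I_y ≈ 19.36 in⁴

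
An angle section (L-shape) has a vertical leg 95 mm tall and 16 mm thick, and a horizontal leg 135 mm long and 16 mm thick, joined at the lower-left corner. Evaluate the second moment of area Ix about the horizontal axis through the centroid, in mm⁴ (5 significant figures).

Treat the section as a set of non-overlapping primitives; coordinates are from the bounding-box lower-left.
Vertical leg: 16 × 95, A = 1 520 mm², y = 47.5 mm, Ī = 1 143 167 mm⁴.
Horizontal leg (remainder): 119 × 16, A = 1 904 mm², y = 8 mm, Ī = 40618.67 mm⁴.
Centroid: ȳ = ΣA·y / ΣA = 25.53505 mm.
Transfer each piece to the horizontal axis through the centroid using Ī + A·d² with d = y − 25.53505:
  vertical leg: d = 21.96495 mm → contributes +1 876 505 mm⁴
  horizontal leg (remainder): d = -17.53505 mm → contributes +626056.5 mm⁴
Total I = 2 502 561 mm⁴.

Ix ≈ 2.5026 × 10⁶ mm⁴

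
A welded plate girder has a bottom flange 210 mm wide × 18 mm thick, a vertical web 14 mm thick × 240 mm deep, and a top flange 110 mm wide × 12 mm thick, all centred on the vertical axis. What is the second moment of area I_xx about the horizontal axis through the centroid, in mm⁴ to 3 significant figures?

I_xx ≈ 8.79 × 10⁷ mm⁴

Decompose the section into non-overlapping parts with the origin at the bottom-left of its bounding rectangle.
Bottom plate: 210 × 18, A = 3 780 mm², y = 9 mm, Ī = 102 060 mm⁴.
Web plate: 14 × 240, A = 3 360 mm², y = 138 mm, Ī = 16 128 000 mm⁴.
Top plate: 110 × 12, A = 1 320 mm², y = 264 mm, Ī = 15 840 mm⁴.
Centroid: ȳ = ΣA·y / ΣA = 100.02 mm.
Transfer each piece to the horizontal axis through the centroid using Ī + A·d² with d = y − 100.02:
  bottom plate: d = -91.021 mm → contributes +31 418 879 mm⁴
  web plate: d = 37.979 mm → contributes +20 974 408 mm⁴
  top plate: d = 163.98 mm → contributes +35 509 349 mm⁴
Total I = 87 902 636 mm⁴.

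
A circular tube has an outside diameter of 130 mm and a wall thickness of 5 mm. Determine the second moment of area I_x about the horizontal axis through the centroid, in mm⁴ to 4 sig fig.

I_x ≈ 3.841 × 10⁶ mm⁴

Split into non-overlapping primitives; take the origin at the lower-left of the bounding box.
Outer circle: ⌀130, A = 13273.2 mm², y = 65 mm, Ī = 14 019 848 mm⁴.
Bore (subtracted): ⌀120, A = 11309.7 mm², y = 65 mm, Ī = 10 178 760 mm⁴.
By symmetry the centroid is at mid-height, ȳ = 65 mm.
All pieces are centred on the horizontal axis through the centroid, so I = ΣĪ (holes subtracted) = 3 841 088 mm⁴.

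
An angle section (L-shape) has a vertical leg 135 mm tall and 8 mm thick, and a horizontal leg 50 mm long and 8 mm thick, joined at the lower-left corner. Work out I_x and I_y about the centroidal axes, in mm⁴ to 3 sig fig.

Break the section into simple shapes (no overlaps), measuring from the bottom-left corner of the bounding box.
Vertical leg: 8 × 135, A = 1 080 mm², y = 67.5 mm, Ī = 1 640 250 mm⁴.
Horizontal leg (remainder): 42 × 8, A = 336 mm², y = 4 mm, Ī = 1 792 mm⁴.
Centroid: ȳ = ΣA·y / ΣA = 52.432 mm.
Transfer each piece to the centroidal x-axis using Ī + A·d² with d = y − 52.432:
  vertical leg: d = 15.068 mm → contributes +1 885 452 mm⁴
  horizontal leg (remainder): d = -48.432 mm → contributes +789 940 mm⁴
Total I = 2 675 391 mm⁴.
For the y-axis: x̄ = 9.9322 mm.
Repeating about the centroidal y-axis gives I_y = 215 321 mm⁴.

I_x ≈ 2.68 × 10⁶ mm⁴, I_y ≈ 2.15 × 10⁵ mm⁴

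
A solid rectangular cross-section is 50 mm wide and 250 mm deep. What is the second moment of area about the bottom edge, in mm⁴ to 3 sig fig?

I_base ≈ 2.60 × 10⁸ mm⁴

The section: 50 × 250, A = 12 500 mm², y = 125 mm, Ī = 65 104 167 mm⁴.
Transfer it to the base of the section using Ī + A·d² with d = y − 0:
  the section: d = 125 mm → contributes +260 416 667 mm⁴
Total I = 260 416 667 mm⁴.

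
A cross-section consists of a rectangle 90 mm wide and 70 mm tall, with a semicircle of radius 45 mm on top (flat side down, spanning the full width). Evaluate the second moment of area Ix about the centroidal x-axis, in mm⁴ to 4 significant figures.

Ix ≈ 9.209 × 10⁶ mm⁴

Treat the section as a set of non-overlapping primitives; coordinates are from the bounding-box lower-left.
Rectangular body: 90 × 70, A = 6 300 mm², y = 35 mm, Ī = 2 572 500 mm⁴.
Semicircular cap: semicircle r = 45, A = 3180.86 mm², y = 89.0986 mm, Ī = 450 072 mm⁴.
Centroid: ȳ = ΣA·y / ΣA = 53.1503 mm.
Transfer each piece to the centroidal x-axis using Ī + A·d² with d = y − 53.1503:
  rectangular body: d = -18.1503 mm → contributes +4 647 923 mm⁴
  semicircular cap: d = 35.9483 mm → contributes +4 560 644 mm⁴
Total I = 9 208 567 mm⁴.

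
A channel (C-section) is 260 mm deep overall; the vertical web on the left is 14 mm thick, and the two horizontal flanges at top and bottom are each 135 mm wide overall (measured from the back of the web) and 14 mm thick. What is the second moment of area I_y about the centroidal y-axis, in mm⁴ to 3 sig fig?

Split into non-overlapping primitives; take the origin at the lower-left of the bounding box.
Web: 14 × 260, A = 3 640 mm², x = 7 mm, Ī = 59 453 mm⁴.
Top flange (beyond web): 121 × 14, A = 1 694 mm², x = 74.5 mm, Ī = 2 066 821 mm⁴.
Bottom flange (beyond web): 121 × 14, A = 1 694 mm², x = 74.5 mm, Ī = 2 066 821 mm⁴.
Centroid: x̄ = ΣA·x / ΣA = 39.54 mm.
Transfer each piece to the centroidal y-axis using Ī + A·d² with d = x − 39.54:
  web: d = -32.54 mm → contributes +3 913 635 mm⁴
  top flange (beyond web): d = 34.96 mm → contributes +4 137 250 mm⁴
  bottom flange (beyond web): d = 34.96 mm → contributes +4 137 250 mm⁴
Total I = 12 188 135 mm⁴.

I_y ≈ 1.22 × 10⁷ mm⁴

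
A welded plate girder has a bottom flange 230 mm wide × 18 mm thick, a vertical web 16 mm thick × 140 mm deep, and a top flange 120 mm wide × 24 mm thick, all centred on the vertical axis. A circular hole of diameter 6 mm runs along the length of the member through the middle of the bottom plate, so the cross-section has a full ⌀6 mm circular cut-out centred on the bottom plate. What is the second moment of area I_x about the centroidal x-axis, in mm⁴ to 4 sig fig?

I_x ≈ 4.808 × 10⁷ mm⁴

Decompose the section into non-overlapping parts with the origin at the bottom-left of its bounding rectangle.
Bottom plate: 230 × 18, A = 4 140 mm², y = 9 mm, Ī = 111 780 mm⁴.
Web plate: 16 × 140, A = 2 240 mm², y = 88 mm, Ī = 3 658 667 mm⁴.
Top plate: 120 × 24, A = 2 880 mm², y = 170 mm, Ī = 138 240 mm⁴.
Hole (subtracted): ⌀6, A = 28.2743 mm², y = 9 mm, Ī = 63.6173 mm⁴.
Centroid: ȳ = ΣA·y / ΣA = 78.3955 mm.
Transfer each piece to the centroidal x-axis using Ī + A·d² with d = y − 78.3955:
  bottom plate: d = -69.3955 mm → contributes +20 048 911 mm⁴
  web plate: d = 9.60452 mm → contributes +3 865 300 mm⁴
  top plate: d = 91.6045 mm → contributes +24 305 440 mm⁴
  hole: d = -69.3955 mm → contributes −136 225 mm⁴
Total I = 48 083 425 mm⁴.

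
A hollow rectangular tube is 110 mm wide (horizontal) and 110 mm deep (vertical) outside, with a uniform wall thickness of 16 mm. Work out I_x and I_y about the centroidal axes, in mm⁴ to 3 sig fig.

Decompose the section into non-overlapping parts with the origin at the bottom-left of its bounding rectangle.
Outer rectangle: 110 × 110, A = 12 100 mm², y = 55 mm, Ī = 12 200 833 mm⁴.
Inner void (subtracted): 78 × 78, A = 6 084 mm², y = 55 mm, Ī = 3 084 588 mm⁴.
By symmetry the centroid is at mid-height, ȳ = 55 mm.
All pieces are centred on the centroidal x-axis, so I = ΣĪ (holes subtracted) = 9 116 245 mm⁴.
Repeating about the centroidal y-axis gives I_y = 9 116 245 mm⁴.

I_x ≈ 9.12 × 10⁶ mm⁴, I_y ≈ 9.12 × 10⁶ mm⁴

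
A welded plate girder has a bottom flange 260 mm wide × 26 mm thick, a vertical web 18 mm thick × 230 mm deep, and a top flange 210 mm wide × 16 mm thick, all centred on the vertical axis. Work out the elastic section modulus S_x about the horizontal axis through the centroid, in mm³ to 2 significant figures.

S_x ≈ 1.0 × 10⁶ mm³

Split into non-overlapping primitives; take the origin at the lower-left of the bounding box.
Bottom plate: 260 × 26, A = 6 760 mm², y = 13 mm, Ī = 380 813 mm⁴.
Web plate: 18 × 230, A = 4 140 mm², y = 141 mm, Ī = 18 250 500 mm⁴.
Top plate: 210 × 16, A = 3 360 mm², y = 264 mm, Ī = 71 680 mm⁴.
Centroid: ȳ = ΣA·y / ΣA = 109.3 mm.
Transfer each piece to the horizontal axis through the centroid using Ī + A·d² with d = y − 109.3:
  bottom plate: d = -96.3 mm → contributes +63 074 793 mm⁴
  web plate: d = 31.7 mm → contributes +22 409 972 mm⁴
  top plate: d = 154.7 mm → contributes +80 480 441 mm⁴
Total I = 165 965 205 mm⁴.
Extreme fibre distance c = 162.7 mm; S = I/c = 1 020 087 mm³.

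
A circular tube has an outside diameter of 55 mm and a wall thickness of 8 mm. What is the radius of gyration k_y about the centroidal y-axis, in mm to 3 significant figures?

Break the section into simple shapes (no overlaps), measuring from the bottom-left corner of the bounding box.
Outer circle: ⌀55, A = 2375.8 mm², x = 27.5 mm, Ī = 449 180 mm⁴.
Bore (subtracted): ⌀39, A = 1194.6 mm², x = 27.5 mm, Ī = 113 561 mm⁴.
By symmetry the centroid is at mid-width, x̄ = 27.5 mm.
All pieces are centred on the centroidal y-axis, so I = ΣĪ (holes subtracted) = 335 619 mm⁴.
Radius of gyration: k = √(I/A) = √(335 619 / 1181.2) = 16.856 mm.

k_y ≈ 16.9 mm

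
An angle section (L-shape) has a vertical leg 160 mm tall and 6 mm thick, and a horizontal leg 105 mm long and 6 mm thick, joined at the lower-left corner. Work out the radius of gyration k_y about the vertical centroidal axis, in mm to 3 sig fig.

Decompose the section into non-overlapping parts with the origin at the bottom-left of its bounding rectangle.
Vertical leg: 6 × 160, A = 960 mm², x = 3 mm, Ī = 2 880 mm⁴.
Horizontal leg (remainder): 99 × 6, A = 594 mm², x = 55.5 mm, Ī = 485 150 mm⁴.
Centroid: x̄ = ΣA·x / ΣA = 23.068 mm.
Transfer each piece to the vertical centroidal axis using Ī + A·d² with d = x − 23.068:
  vertical leg: d = -20.068 mm → contributes +389 479 mm⁴
  horizontal leg (remainder): d = 32.432 mm → contributes +1 109 956 mm⁴
Total I = 1 499 435 mm⁴.
Radius of gyration: k = √(I/A) = √(1 499 435 / 1 554) = 31.063 mm.

k_y ≈ 31.1 mm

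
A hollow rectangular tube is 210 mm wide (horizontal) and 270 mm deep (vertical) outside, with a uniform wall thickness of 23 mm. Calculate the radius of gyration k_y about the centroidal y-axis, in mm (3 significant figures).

k_y ≈ 79.5 mm

Decompose the section into non-overlapping parts with the origin at the bottom-left of its bounding rectangle.
Outer rectangle: 210 × 270, A = 56 700 mm², x = 105 mm, Ī = 208 372 500 mm⁴.
Inner void (subtracted): 164 × 224, A = 36 736 mm², x = 105 mm, Ī = 82 337 621 mm⁴.
By symmetry the centroid is at mid-width, x̄ = 105 mm.
All pieces are centred on the centroidal y-axis, so I = ΣĪ (holes subtracted) = 126 034 879 mm⁴.
Radius of gyration: k = √(I/A) = √(126 034 879 / 19 964) = 79.455 mm.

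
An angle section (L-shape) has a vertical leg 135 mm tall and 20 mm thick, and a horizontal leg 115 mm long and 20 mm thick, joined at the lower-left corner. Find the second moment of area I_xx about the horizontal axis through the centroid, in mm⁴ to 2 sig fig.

Split into non-overlapping primitives; take the origin at the lower-left of the bounding box.
Vertical leg: 20 × 135, A = 2 700 mm², y = 67.5 mm, Ī = 4 100 625 mm⁴.
Horizontal leg (remainder): 95 × 20, A = 1 900 mm², y = 10 mm, Ī = 63 333 mm⁴.
Centroid: ȳ = ΣA·y / ΣA = 43.75 mm.
Transfer each piece to the horizontal axis through the centroid using Ī + A·d² with d = y − 43.75:
  vertical leg: d = 23.75 mm → contributes +5 623 594 mm⁴
  horizontal leg (remainder): d = -33.75 mm → contributes +2 227 552 mm⁴
Total I = 7 851 146 mm⁴.

I_xx ≈ 7.9 × 10⁶ mm⁴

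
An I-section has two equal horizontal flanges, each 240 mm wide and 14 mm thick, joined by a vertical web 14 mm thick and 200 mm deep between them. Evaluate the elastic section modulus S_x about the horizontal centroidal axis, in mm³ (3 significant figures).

S_x ≈ 7.58 × 10⁵ mm³

Decompose the section into non-overlapping parts with the origin at the bottom-left of its bounding rectangle.
Bottom flange: 240 × 14, A = 3 360 mm², y = 7 mm, Ī = 54 880 mm⁴.
Web: 14 × 200, A = 2 800 mm², y = 114 mm, Ī = 9 333 333 mm⁴.
Top flange: 240 × 14, A = 3 360 mm², y = 221 mm, Ī = 54 880 mm⁴.
By symmetry the centroid is at mid-height, ȳ = 114 mm.
Transfer each piece to the horizontal centroidal axis using Ī + A·d² with d = y − 114:
  bottom flange: d = -107 mm → contributes +38 523 520 mm⁴
  web: d = 0 mm → contributes +9 333 333 mm⁴
  top flange: d = 107 mm → contributes +38 523 520 mm⁴
Total I = 86 380 373 mm⁴.
Extreme fibre distance c = 114 mm; S = I/c = 757 723 mm³.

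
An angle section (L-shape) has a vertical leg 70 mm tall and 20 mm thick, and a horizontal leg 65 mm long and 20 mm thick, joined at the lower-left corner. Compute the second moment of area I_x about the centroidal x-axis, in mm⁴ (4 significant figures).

I_x ≈ 9.441 × 10⁵ mm⁴

Treat the section as a set of non-overlapping primitives; coordinates are from the bounding-box lower-left.
Vertical leg: 20 × 70, A = 1 400 mm², y = 35 mm, Ī = 571 667 mm⁴.
Horizontal leg (remainder): 45 × 20, A = 900 mm², y = 10 mm, Ī = 30 000 mm⁴.
Centroid: ȳ = ΣA·y / ΣA = 25.2174 mm.
Transfer each piece to the centroidal x-axis using Ī + A·d² with d = y − 25.2174:
  vertical leg: d = 9.78261 mm → contributes +705 646 mm⁴
  horizontal leg (remainder): d = -15.2174 mm → contributes +238 412 mm⁴
Total I = 944 058 mm⁴.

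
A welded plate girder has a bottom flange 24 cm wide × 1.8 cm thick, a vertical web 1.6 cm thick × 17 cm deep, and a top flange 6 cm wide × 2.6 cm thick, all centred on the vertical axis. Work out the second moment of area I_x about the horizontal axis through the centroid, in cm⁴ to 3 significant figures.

I_x ≈ 5250 cm⁴

Decompose the section into non-overlapping parts with the origin at the bottom-left of its bounding rectangle.
Bottom plate: 24 × 1.8, A = 43.2 cm², y = 0.9 cm, Ī = 11.664 cm⁴.
Web plate: 1.6 × 17, A = 27.2 cm², y = 10.3 cm, Ī = 655.07 cm⁴.
Top plate: 6 × 2.6, A = 15.6 cm², y = 20.1 cm, Ī = 8.788 cm⁴.
Centroid: ȳ = ΣA·y / ΣA = 7.3558 cm.
Transfer each piece to the horizontal axis through the centroid using Ī + A·d² with d = y − 7.3558:
  bottom plate: d = -6.4558 cm → contributes +1812.1 cm⁴
  web plate: d = 2.9442 cm → contributes +890.84 cm⁴
  top plate: d = 12.744 cm → contributes +2542.5 cm⁴
Total I = 5245.4 cm⁴.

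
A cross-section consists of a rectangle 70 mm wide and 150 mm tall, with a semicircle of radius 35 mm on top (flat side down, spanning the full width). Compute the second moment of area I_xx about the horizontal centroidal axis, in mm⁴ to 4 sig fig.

Split into non-overlapping primitives; take the origin at the lower-left of the bounding box.
Rectangular body: 70 × 150, A = 10 500 mm², y = 75 mm, Ī = 19 687 500 mm⁴.
Semicircular cap: semicircle r = 35, A = 1924.23 mm², y = 164.854 mm, Ī = 164 704 mm⁴.
Centroid: ȳ = ΣA·y / ΣA = 88.9164 mm.
Transfer each piece to the horizontal centroidal axis using Ī + A·d² with d = y − 88.9164:
  rectangular body: d = -13.9164 mm → contributes +21 720 989 mm⁴
  semicircular cap: d = 75.9381 mm → contributes +11 260 928 mm⁴
Total I = 32 981 917 mm⁴.

I_xx ≈ 3.298 × 10⁷ mm⁴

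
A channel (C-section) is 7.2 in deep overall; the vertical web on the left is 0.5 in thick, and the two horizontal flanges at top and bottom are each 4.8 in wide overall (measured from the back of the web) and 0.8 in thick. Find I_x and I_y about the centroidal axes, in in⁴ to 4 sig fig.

I_x ≈ 86.37 in⁴, I_y ≈ 24.29 in⁴

Break the section into simple shapes (no overlaps), measuring from the bottom-left corner of the bounding box.
Web: 0.5 × 7.2, A = 3.6 in², y = 3.6 in, Ī = 15.552 in⁴.
Top flange (beyond web): 4.3 × 0.8, A = 3.44 in², y = 6.8 in, Ī = 0.183467 in⁴.
Bottom flange (beyond web): 4.3 × 0.8, A = 3.44 in², y = 0.4 in, Ī = 0.183467 in⁴.
By symmetry the centroid is at mid-height, ȳ = 3.6 in.
Transfer each piece to the centroidal x-axis using Ī + A·d² with d = y − 3.6:
  web: d = 0 in → contributes +15.552 in⁴
  top flange (beyond web): d = 3.2 in → contributes +35.4091 in⁴
  bottom flange (beyond web): d = -3.2 in → contributes +35.4091 in⁴
Total I = 86.3701 in⁴.
For the y-axis: x̄ = 1.82557 in.
Repeating about the centroidal y-axis gives I_y = 24.2889 in⁴.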